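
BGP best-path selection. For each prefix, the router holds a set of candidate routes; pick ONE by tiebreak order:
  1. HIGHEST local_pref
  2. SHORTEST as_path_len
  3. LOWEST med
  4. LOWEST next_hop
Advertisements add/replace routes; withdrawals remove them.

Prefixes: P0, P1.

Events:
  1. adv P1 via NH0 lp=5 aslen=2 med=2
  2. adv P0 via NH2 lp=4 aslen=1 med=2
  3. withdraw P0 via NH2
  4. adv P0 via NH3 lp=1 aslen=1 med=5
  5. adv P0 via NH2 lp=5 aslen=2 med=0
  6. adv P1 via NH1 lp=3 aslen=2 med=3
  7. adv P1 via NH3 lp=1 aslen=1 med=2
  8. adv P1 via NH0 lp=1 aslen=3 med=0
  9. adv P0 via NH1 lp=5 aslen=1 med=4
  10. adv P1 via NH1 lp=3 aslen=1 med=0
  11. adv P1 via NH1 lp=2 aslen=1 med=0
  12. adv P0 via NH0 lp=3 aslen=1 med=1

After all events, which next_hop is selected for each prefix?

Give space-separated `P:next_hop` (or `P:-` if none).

Op 1: best P0=- P1=NH0
Op 2: best P0=NH2 P1=NH0
Op 3: best P0=- P1=NH0
Op 4: best P0=NH3 P1=NH0
Op 5: best P0=NH2 P1=NH0
Op 6: best P0=NH2 P1=NH0
Op 7: best P0=NH2 P1=NH0
Op 8: best P0=NH2 P1=NH1
Op 9: best P0=NH1 P1=NH1
Op 10: best P0=NH1 P1=NH1
Op 11: best P0=NH1 P1=NH1
Op 12: best P0=NH1 P1=NH1

Answer: P0:NH1 P1:NH1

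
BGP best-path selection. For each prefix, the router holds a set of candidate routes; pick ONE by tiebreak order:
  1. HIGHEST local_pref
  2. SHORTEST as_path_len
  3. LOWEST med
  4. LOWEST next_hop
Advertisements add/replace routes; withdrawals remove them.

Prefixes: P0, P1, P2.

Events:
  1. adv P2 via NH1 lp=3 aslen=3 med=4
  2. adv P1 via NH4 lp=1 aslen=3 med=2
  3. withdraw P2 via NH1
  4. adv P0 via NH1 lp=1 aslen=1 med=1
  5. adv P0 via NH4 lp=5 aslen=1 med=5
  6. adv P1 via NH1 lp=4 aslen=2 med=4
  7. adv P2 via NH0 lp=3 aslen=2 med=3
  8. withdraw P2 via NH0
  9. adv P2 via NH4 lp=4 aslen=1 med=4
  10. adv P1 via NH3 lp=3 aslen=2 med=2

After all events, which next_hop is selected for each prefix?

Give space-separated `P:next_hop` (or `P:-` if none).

Op 1: best P0=- P1=- P2=NH1
Op 2: best P0=- P1=NH4 P2=NH1
Op 3: best P0=- P1=NH4 P2=-
Op 4: best P0=NH1 P1=NH4 P2=-
Op 5: best P0=NH4 P1=NH4 P2=-
Op 6: best P0=NH4 P1=NH1 P2=-
Op 7: best P0=NH4 P1=NH1 P2=NH0
Op 8: best P0=NH4 P1=NH1 P2=-
Op 9: best P0=NH4 P1=NH1 P2=NH4
Op 10: best P0=NH4 P1=NH1 P2=NH4

Answer: P0:NH4 P1:NH1 P2:NH4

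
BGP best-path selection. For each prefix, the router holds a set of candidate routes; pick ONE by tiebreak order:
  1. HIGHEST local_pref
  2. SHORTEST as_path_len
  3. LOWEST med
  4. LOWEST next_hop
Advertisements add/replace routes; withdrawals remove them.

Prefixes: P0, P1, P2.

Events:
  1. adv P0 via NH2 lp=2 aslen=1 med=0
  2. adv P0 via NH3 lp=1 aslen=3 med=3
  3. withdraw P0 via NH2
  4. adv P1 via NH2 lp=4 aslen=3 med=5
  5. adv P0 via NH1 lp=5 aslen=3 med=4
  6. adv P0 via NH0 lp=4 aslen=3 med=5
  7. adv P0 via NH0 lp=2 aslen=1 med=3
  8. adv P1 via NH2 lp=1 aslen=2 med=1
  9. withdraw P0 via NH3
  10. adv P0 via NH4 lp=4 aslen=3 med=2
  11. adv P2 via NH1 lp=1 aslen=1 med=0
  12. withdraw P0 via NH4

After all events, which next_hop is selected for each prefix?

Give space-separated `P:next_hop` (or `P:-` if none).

Answer: P0:NH1 P1:NH2 P2:NH1

Derivation:
Op 1: best P0=NH2 P1=- P2=-
Op 2: best P0=NH2 P1=- P2=-
Op 3: best P0=NH3 P1=- P2=-
Op 4: best P0=NH3 P1=NH2 P2=-
Op 5: best P0=NH1 P1=NH2 P2=-
Op 6: best P0=NH1 P1=NH2 P2=-
Op 7: best P0=NH1 P1=NH2 P2=-
Op 8: best P0=NH1 P1=NH2 P2=-
Op 9: best P0=NH1 P1=NH2 P2=-
Op 10: best P0=NH1 P1=NH2 P2=-
Op 11: best P0=NH1 P1=NH2 P2=NH1
Op 12: best P0=NH1 P1=NH2 P2=NH1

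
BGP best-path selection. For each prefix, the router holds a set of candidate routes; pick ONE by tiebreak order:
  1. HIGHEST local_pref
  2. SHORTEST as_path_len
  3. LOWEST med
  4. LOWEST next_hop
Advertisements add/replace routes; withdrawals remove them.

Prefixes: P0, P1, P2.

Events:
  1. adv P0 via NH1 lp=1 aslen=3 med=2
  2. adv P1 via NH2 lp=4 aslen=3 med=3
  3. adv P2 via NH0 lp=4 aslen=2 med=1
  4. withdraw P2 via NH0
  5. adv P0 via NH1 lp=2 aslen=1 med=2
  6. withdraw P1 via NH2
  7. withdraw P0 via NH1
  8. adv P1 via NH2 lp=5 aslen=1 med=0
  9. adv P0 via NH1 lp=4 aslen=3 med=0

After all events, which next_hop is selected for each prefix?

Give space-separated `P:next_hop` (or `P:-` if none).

Answer: P0:NH1 P1:NH2 P2:-

Derivation:
Op 1: best P0=NH1 P1=- P2=-
Op 2: best P0=NH1 P1=NH2 P2=-
Op 3: best P0=NH1 P1=NH2 P2=NH0
Op 4: best P0=NH1 P1=NH2 P2=-
Op 5: best P0=NH1 P1=NH2 P2=-
Op 6: best P0=NH1 P1=- P2=-
Op 7: best P0=- P1=- P2=-
Op 8: best P0=- P1=NH2 P2=-
Op 9: best P0=NH1 P1=NH2 P2=-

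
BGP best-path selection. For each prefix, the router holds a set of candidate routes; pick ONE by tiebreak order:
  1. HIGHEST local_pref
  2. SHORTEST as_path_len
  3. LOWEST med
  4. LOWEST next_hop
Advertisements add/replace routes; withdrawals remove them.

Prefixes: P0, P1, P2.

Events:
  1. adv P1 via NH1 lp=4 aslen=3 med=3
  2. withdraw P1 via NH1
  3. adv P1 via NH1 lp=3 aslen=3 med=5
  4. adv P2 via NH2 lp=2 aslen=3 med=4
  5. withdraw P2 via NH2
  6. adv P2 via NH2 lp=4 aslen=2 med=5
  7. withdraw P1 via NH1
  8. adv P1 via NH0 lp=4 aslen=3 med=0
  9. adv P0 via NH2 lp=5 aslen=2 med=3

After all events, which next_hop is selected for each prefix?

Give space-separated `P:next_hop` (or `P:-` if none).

Op 1: best P0=- P1=NH1 P2=-
Op 2: best P0=- P1=- P2=-
Op 3: best P0=- P1=NH1 P2=-
Op 4: best P0=- P1=NH1 P2=NH2
Op 5: best P0=- P1=NH1 P2=-
Op 6: best P0=- P1=NH1 P2=NH2
Op 7: best P0=- P1=- P2=NH2
Op 8: best P0=- P1=NH0 P2=NH2
Op 9: best P0=NH2 P1=NH0 P2=NH2

Answer: P0:NH2 P1:NH0 P2:NH2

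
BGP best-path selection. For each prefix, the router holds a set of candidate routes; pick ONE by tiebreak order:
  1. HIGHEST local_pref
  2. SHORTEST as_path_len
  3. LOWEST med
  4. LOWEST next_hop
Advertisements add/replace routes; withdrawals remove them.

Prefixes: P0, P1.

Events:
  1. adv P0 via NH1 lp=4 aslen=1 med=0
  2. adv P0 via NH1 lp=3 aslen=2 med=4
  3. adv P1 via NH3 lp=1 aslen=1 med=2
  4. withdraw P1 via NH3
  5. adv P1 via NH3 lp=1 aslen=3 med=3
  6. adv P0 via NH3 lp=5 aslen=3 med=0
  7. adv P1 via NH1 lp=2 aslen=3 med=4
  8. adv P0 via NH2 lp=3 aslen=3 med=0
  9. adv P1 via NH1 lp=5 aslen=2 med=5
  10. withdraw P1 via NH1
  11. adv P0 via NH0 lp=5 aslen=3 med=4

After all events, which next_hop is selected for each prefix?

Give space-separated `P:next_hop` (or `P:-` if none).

Answer: P0:NH3 P1:NH3

Derivation:
Op 1: best P0=NH1 P1=-
Op 2: best P0=NH1 P1=-
Op 3: best P0=NH1 P1=NH3
Op 4: best P0=NH1 P1=-
Op 5: best P0=NH1 P1=NH3
Op 6: best P0=NH3 P1=NH3
Op 7: best P0=NH3 P1=NH1
Op 8: best P0=NH3 P1=NH1
Op 9: best P0=NH3 P1=NH1
Op 10: best P0=NH3 P1=NH3
Op 11: best P0=NH3 P1=NH3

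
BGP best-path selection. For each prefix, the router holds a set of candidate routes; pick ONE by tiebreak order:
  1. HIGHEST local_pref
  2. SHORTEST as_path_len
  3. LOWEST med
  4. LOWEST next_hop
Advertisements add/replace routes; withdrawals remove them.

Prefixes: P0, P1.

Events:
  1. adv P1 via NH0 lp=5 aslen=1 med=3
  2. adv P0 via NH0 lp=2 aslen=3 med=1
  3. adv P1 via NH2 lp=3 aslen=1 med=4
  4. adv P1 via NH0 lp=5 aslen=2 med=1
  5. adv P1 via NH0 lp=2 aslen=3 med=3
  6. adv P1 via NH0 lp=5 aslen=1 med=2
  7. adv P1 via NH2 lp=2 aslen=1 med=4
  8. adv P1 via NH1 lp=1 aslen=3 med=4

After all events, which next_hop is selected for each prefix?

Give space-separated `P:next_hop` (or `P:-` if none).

Op 1: best P0=- P1=NH0
Op 2: best P0=NH0 P1=NH0
Op 3: best P0=NH0 P1=NH0
Op 4: best P0=NH0 P1=NH0
Op 5: best P0=NH0 P1=NH2
Op 6: best P0=NH0 P1=NH0
Op 7: best P0=NH0 P1=NH0
Op 8: best P0=NH0 P1=NH0

Answer: P0:NH0 P1:NH0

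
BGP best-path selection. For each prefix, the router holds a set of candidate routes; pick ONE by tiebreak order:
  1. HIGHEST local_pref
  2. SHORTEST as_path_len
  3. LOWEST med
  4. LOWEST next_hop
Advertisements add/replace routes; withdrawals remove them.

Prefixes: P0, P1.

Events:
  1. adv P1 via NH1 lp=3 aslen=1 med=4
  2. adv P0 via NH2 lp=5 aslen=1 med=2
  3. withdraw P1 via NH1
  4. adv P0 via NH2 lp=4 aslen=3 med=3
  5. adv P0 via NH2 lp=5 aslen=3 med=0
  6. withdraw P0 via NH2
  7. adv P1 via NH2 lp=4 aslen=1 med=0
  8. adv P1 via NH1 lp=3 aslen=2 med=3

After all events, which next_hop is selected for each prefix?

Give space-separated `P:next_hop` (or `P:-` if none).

Op 1: best P0=- P1=NH1
Op 2: best P0=NH2 P1=NH1
Op 3: best P0=NH2 P1=-
Op 4: best P0=NH2 P1=-
Op 5: best P0=NH2 P1=-
Op 6: best P0=- P1=-
Op 7: best P0=- P1=NH2
Op 8: best P0=- P1=NH2

Answer: P0:- P1:NH2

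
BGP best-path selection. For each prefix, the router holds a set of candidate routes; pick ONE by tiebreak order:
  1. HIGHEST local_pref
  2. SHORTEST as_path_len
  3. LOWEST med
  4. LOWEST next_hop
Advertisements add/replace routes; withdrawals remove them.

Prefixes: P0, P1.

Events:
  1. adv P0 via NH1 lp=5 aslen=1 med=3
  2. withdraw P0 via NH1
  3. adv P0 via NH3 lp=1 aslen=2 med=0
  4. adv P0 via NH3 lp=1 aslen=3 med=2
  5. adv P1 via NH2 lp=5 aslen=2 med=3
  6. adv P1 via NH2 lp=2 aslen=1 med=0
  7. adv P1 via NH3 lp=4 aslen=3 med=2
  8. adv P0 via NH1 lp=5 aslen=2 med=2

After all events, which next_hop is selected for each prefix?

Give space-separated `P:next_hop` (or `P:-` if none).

Op 1: best P0=NH1 P1=-
Op 2: best P0=- P1=-
Op 3: best P0=NH3 P1=-
Op 4: best P0=NH3 P1=-
Op 5: best P0=NH3 P1=NH2
Op 6: best P0=NH3 P1=NH2
Op 7: best P0=NH3 P1=NH3
Op 8: best P0=NH1 P1=NH3

Answer: P0:NH1 P1:NH3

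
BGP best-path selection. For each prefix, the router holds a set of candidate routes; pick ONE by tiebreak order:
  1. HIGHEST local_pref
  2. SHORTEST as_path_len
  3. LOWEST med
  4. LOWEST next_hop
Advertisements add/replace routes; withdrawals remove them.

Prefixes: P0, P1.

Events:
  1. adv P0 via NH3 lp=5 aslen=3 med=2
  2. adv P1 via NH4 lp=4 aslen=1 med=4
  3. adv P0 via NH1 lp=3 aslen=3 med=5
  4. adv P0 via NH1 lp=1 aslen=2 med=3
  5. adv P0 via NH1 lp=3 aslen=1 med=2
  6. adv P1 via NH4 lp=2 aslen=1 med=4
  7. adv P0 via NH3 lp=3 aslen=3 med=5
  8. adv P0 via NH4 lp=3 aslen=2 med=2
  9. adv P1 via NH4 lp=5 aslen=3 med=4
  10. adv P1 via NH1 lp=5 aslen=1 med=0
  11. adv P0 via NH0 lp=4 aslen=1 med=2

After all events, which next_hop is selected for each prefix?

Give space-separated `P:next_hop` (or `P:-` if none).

Op 1: best P0=NH3 P1=-
Op 2: best P0=NH3 P1=NH4
Op 3: best P0=NH3 P1=NH4
Op 4: best P0=NH3 P1=NH4
Op 5: best P0=NH3 P1=NH4
Op 6: best P0=NH3 P1=NH4
Op 7: best P0=NH1 P1=NH4
Op 8: best P0=NH1 P1=NH4
Op 9: best P0=NH1 P1=NH4
Op 10: best P0=NH1 P1=NH1
Op 11: best P0=NH0 P1=NH1

Answer: P0:NH0 P1:NH1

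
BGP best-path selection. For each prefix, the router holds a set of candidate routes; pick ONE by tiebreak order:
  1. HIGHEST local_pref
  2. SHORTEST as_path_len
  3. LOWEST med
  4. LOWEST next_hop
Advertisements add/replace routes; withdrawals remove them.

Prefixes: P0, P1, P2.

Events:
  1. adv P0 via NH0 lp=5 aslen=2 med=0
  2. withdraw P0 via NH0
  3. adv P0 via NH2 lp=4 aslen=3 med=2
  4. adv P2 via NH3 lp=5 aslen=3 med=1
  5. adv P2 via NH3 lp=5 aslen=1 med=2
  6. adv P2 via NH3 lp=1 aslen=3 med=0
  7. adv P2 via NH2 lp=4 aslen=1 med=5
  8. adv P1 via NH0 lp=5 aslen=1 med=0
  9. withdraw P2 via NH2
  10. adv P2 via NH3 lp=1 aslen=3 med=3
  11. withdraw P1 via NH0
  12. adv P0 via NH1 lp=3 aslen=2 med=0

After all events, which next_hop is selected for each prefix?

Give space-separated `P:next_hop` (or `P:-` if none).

Op 1: best P0=NH0 P1=- P2=-
Op 2: best P0=- P1=- P2=-
Op 3: best P0=NH2 P1=- P2=-
Op 4: best P0=NH2 P1=- P2=NH3
Op 5: best P0=NH2 P1=- P2=NH3
Op 6: best P0=NH2 P1=- P2=NH3
Op 7: best P0=NH2 P1=- P2=NH2
Op 8: best P0=NH2 P1=NH0 P2=NH2
Op 9: best P0=NH2 P1=NH0 P2=NH3
Op 10: best P0=NH2 P1=NH0 P2=NH3
Op 11: best P0=NH2 P1=- P2=NH3
Op 12: best P0=NH2 P1=- P2=NH3

Answer: P0:NH2 P1:- P2:NH3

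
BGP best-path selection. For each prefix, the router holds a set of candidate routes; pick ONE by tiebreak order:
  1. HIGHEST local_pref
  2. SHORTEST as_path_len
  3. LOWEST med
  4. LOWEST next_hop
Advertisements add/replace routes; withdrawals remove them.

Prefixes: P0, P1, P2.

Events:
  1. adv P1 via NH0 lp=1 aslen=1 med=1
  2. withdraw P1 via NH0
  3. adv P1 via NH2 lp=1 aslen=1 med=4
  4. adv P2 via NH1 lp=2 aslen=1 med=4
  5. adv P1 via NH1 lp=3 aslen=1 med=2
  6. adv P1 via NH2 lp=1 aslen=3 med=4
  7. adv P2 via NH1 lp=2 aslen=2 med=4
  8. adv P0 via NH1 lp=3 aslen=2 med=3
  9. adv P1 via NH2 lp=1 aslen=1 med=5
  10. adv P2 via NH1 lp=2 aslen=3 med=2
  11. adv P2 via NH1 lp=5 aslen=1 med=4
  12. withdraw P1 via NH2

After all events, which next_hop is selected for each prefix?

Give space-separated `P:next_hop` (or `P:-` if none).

Op 1: best P0=- P1=NH0 P2=-
Op 2: best P0=- P1=- P2=-
Op 3: best P0=- P1=NH2 P2=-
Op 4: best P0=- P1=NH2 P2=NH1
Op 5: best P0=- P1=NH1 P2=NH1
Op 6: best P0=- P1=NH1 P2=NH1
Op 7: best P0=- P1=NH1 P2=NH1
Op 8: best P0=NH1 P1=NH1 P2=NH1
Op 9: best P0=NH1 P1=NH1 P2=NH1
Op 10: best P0=NH1 P1=NH1 P2=NH1
Op 11: best P0=NH1 P1=NH1 P2=NH1
Op 12: best P0=NH1 P1=NH1 P2=NH1

Answer: P0:NH1 P1:NH1 P2:NH1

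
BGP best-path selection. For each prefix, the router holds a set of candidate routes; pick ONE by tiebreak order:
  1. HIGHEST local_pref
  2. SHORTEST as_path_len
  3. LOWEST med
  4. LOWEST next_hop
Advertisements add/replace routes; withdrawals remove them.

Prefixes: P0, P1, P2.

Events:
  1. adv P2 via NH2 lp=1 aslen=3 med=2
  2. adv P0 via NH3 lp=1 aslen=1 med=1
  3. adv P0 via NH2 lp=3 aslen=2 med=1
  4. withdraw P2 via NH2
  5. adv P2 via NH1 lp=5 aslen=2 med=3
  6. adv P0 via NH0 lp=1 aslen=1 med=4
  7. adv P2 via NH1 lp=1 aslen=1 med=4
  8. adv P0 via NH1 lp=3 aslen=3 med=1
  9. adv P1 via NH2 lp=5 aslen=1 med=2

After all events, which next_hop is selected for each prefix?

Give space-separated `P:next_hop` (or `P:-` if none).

Answer: P0:NH2 P1:NH2 P2:NH1

Derivation:
Op 1: best P0=- P1=- P2=NH2
Op 2: best P0=NH3 P1=- P2=NH2
Op 3: best P0=NH2 P1=- P2=NH2
Op 4: best P0=NH2 P1=- P2=-
Op 5: best P0=NH2 P1=- P2=NH1
Op 6: best P0=NH2 P1=- P2=NH1
Op 7: best P0=NH2 P1=- P2=NH1
Op 8: best P0=NH2 P1=- P2=NH1
Op 9: best P0=NH2 P1=NH2 P2=NH1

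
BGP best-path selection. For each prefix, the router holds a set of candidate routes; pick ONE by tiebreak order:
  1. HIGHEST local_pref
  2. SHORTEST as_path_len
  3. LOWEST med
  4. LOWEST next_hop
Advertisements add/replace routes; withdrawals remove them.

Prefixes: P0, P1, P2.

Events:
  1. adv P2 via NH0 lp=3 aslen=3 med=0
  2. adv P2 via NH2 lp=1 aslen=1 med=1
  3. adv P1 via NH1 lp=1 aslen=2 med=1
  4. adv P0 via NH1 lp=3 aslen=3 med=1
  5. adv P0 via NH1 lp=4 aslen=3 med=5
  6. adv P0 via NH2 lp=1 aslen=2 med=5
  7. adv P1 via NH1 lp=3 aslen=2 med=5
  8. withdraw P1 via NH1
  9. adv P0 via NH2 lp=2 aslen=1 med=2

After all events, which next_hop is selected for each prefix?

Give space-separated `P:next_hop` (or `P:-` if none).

Answer: P0:NH1 P1:- P2:NH0

Derivation:
Op 1: best P0=- P1=- P2=NH0
Op 2: best P0=- P1=- P2=NH0
Op 3: best P0=- P1=NH1 P2=NH0
Op 4: best P0=NH1 P1=NH1 P2=NH0
Op 5: best P0=NH1 P1=NH1 P2=NH0
Op 6: best P0=NH1 P1=NH1 P2=NH0
Op 7: best P0=NH1 P1=NH1 P2=NH0
Op 8: best P0=NH1 P1=- P2=NH0
Op 9: best P0=NH1 P1=- P2=NH0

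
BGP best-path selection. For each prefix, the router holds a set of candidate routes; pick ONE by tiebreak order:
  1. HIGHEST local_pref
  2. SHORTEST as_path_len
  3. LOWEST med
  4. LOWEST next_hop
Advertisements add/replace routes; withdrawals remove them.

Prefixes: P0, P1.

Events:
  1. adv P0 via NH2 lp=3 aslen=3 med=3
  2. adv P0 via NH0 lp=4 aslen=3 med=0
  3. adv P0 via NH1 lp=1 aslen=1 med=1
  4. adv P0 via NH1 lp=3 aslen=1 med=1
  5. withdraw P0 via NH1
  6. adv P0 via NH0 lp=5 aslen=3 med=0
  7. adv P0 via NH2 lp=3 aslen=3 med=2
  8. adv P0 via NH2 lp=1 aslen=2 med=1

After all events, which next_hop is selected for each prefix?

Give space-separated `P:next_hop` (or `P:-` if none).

Answer: P0:NH0 P1:-

Derivation:
Op 1: best P0=NH2 P1=-
Op 2: best P0=NH0 P1=-
Op 3: best P0=NH0 P1=-
Op 4: best P0=NH0 P1=-
Op 5: best P0=NH0 P1=-
Op 6: best P0=NH0 P1=-
Op 7: best P0=NH0 P1=-
Op 8: best P0=NH0 P1=-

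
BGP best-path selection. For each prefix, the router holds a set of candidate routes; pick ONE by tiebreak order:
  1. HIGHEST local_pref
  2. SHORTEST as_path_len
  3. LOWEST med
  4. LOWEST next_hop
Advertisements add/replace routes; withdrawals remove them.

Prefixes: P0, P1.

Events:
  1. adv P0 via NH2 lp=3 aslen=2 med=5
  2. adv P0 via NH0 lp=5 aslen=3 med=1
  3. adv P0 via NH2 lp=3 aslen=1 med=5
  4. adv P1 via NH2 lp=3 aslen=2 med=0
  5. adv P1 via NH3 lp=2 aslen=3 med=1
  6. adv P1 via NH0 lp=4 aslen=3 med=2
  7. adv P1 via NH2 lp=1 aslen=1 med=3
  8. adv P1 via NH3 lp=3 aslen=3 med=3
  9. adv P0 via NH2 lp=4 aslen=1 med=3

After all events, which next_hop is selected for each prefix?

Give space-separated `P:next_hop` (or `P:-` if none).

Op 1: best P0=NH2 P1=-
Op 2: best P0=NH0 P1=-
Op 3: best P0=NH0 P1=-
Op 4: best P0=NH0 P1=NH2
Op 5: best P0=NH0 P1=NH2
Op 6: best P0=NH0 P1=NH0
Op 7: best P0=NH0 P1=NH0
Op 8: best P0=NH0 P1=NH0
Op 9: best P0=NH0 P1=NH0

Answer: P0:NH0 P1:NH0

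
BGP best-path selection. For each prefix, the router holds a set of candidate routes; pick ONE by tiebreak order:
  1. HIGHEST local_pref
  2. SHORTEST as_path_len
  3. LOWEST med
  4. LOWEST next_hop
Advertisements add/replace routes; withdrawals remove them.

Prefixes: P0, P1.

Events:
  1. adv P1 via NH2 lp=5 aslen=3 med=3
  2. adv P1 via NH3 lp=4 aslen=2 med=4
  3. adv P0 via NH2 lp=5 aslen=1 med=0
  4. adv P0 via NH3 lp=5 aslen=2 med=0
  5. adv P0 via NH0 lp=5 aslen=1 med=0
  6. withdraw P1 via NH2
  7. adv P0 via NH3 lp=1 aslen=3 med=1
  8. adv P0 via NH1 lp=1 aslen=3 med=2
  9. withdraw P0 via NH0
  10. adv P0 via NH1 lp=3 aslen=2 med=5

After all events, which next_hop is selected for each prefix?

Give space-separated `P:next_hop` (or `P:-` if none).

Op 1: best P0=- P1=NH2
Op 2: best P0=- P1=NH2
Op 3: best P0=NH2 P1=NH2
Op 4: best P0=NH2 P1=NH2
Op 5: best P0=NH0 P1=NH2
Op 6: best P0=NH0 P1=NH3
Op 7: best P0=NH0 P1=NH3
Op 8: best P0=NH0 P1=NH3
Op 9: best P0=NH2 P1=NH3
Op 10: best P0=NH2 P1=NH3

Answer: P0:NH2 P1:NH3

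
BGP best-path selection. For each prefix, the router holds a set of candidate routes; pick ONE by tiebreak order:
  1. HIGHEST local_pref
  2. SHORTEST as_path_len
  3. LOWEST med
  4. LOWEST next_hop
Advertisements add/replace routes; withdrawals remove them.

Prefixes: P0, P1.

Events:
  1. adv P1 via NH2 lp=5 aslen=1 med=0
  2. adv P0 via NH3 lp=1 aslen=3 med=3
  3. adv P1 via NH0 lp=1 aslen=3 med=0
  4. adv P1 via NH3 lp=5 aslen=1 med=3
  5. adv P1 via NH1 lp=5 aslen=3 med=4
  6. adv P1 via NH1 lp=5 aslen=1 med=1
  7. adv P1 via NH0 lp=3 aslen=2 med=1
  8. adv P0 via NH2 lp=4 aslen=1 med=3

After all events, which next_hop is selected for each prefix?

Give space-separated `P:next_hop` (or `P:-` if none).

Answer: P0:NH2 P1:NH2

Derivation:
Op 1: best P0=- P1=NH2
Op 2: best P0=NH3 P1=NH2
Op 3: best P0=NH3 P1=NH2
Op 4: best P0=NH3 P1=NH2
Op 5: best P0=NH3 P1=NH2
Op 6: best P0=NH3 P1=NH2
Op 7: best P0=NH3 P1=NH2
Op 8: best P0=NH2 P1=NH2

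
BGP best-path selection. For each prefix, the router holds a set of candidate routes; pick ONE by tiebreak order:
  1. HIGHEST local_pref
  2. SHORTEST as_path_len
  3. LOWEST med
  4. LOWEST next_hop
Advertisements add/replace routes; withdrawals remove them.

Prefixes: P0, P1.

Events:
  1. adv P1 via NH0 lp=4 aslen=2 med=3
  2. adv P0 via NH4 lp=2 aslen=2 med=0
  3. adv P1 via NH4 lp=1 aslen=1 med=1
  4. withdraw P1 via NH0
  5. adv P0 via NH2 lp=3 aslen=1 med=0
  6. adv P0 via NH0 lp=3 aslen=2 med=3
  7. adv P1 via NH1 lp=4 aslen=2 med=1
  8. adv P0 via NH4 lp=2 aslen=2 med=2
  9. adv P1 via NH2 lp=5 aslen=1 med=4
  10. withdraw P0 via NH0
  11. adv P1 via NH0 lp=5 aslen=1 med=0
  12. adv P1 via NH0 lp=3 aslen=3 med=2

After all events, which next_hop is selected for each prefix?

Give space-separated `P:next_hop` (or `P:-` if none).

Answer: P0:NH2 P1:NH2

Derivation:
Op 1: best P0=- P1=NH0
Op 2: best P0=NH4 P1=NH0
Op 3: best P0=NH4 P1=NH0
Op 4: best P0=NH4 P1=NH4
Op 5: best P0=NH2 P1=NH4
Op 6: best P0=NH2 P1=NH4
Op 7: best P0=NH2 P1=NH1
Op 8: best P0=NH2 P1=NH1
Op 9: best P0=NH2 P1=NH2
Op 10: best P0=NH2 P1=NH2
Op 11: best P0=NH2 P1=NH0
Op 12: best P0=NH2 P1=NH2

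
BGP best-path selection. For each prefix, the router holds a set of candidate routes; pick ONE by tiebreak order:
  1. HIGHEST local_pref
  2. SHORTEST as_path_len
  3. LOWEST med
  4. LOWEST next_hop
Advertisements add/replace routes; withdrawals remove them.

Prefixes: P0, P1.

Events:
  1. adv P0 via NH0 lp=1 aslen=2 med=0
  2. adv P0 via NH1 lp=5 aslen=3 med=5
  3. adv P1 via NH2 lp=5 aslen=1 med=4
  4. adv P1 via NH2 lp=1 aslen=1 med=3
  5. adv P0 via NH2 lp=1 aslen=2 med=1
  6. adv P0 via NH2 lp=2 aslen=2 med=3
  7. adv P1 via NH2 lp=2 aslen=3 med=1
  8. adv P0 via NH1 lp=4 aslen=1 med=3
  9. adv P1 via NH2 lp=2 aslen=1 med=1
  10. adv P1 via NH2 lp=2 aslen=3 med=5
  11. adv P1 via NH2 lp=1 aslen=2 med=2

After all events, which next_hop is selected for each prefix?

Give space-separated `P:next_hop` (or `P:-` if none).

Op 1: best P0=NH0 P1=-
Op 2: best P0=NH1 P1=-
Op 3: best P0=NH1 P1=NH2
Op 4: best P0=NH1 P1=NH2
Op 5: best P0=NH1 P1=NH2
Op 6: best P0=NH1 P1=NH2
Op 7: best P0=NH1 P1=NH2
Op 8: best P0=NH1 P1=NH2
Op 9: best P0=NH1 P1=NH2
Op 10: best P0=NH1 P1=NH2
Op 11: best P0=NH1 P1=NH2

Answer: P0:NH1 P1:NH2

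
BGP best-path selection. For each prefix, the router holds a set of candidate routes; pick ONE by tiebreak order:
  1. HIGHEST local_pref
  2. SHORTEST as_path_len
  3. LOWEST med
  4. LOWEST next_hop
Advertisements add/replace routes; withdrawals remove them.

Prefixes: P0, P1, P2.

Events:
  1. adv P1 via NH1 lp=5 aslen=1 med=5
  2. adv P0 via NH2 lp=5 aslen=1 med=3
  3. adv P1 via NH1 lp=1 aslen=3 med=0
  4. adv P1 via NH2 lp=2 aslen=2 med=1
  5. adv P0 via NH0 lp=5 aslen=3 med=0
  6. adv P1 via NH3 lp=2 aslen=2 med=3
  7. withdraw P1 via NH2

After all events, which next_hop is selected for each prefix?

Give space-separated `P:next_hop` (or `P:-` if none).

Answer: P0:NH2 P1:NH3 P2:-

Derivation:
Op 1: best P0=- P1=NH1 P2=-
Op 2: best P0=NH2 P1=NH1 P2=-
Op 3: best P0=NH2 P1=NH1 P2=-
Op 4: best P0=NH2 P1=NH2 P2=-
Op 5: best P0=NH2 P1=NH2 P2=-
Op 6: best P0=NH2 P1=NH2 P2=-
Op 7: best P0=NH2 P1=NH3 P2=-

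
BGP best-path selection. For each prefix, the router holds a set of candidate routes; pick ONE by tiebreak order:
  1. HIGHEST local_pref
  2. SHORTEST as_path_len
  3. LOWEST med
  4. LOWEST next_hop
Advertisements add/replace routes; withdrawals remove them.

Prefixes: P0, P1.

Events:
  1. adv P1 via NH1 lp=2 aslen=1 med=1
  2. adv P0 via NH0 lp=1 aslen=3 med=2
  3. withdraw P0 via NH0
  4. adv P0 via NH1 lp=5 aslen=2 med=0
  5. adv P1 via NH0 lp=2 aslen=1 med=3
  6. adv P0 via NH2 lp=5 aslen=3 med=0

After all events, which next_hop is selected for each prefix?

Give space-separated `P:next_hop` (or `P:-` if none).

Answer: P0:NH1 P1:NH1

Derivation:
Op 1: best P0=- P1=NH1
Op 2: best P0=NH0 P1=NH1
Op 3: best P0=- P1=NH1
Op 4: best P0=NH1 P1=NH1
Op 5: best P0=NH1 P1=NH1
Op 6: best P0=NH1 P1=NH1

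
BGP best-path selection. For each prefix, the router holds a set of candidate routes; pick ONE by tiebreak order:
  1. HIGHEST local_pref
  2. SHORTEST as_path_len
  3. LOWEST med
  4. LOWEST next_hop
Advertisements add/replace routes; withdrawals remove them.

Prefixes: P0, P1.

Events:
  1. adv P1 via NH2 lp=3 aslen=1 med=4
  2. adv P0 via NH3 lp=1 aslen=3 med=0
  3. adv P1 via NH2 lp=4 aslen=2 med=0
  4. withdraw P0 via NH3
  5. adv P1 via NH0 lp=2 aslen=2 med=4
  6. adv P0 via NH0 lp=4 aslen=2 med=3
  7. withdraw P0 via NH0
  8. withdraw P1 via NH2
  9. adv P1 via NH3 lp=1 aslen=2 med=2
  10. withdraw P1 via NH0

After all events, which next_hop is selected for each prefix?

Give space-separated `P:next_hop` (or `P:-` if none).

Answer: P0:- P1:NH3

Derivation:
Op 1: best P0=- P1=NH2
Op 2: best P0=NH3 P1=NH2
Op 3: best P0=NH3 P1=NH2
Op 4: best P0=- P1=NH2
Op 5: best P0=- P1=NH2
Op 6: best P0=NH0 P1=NH2
Op 7: best P0=- P1=NH2
Op 8: best P0=- P1=NH0
Op 9: best P0=- P1=NH0
Op 10: best P0=- P1=NH3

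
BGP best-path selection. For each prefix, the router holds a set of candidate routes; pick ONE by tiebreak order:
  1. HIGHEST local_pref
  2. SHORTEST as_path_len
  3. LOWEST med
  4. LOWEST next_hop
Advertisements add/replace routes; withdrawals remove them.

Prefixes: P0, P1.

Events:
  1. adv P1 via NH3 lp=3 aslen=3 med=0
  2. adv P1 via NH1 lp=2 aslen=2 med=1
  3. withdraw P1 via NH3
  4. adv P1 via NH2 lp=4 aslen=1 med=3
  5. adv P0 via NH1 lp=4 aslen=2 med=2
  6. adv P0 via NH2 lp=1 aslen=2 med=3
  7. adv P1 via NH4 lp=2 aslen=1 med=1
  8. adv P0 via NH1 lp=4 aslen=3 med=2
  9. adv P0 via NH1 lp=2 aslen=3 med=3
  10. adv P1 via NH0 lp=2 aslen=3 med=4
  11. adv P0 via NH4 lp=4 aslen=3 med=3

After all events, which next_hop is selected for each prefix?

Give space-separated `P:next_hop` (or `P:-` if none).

Op 1: best P0=- P1=NH3
Op 2: best P0=- P1=NH3
Op 3: best P0=- P1=NH1
Op 4: best P0=- P1=NH2
Op 5: best P0=NH1 P1=NH2
Op 6: best P0=NH1 P1=NH2
Op 7: best P0=NH1 P1=NH2
Op 8: best P0=NH1 P1=NH2
Op 9: best P0=NH1 P1=NH2
Op 10: best P0=NH1 P1=NH2
Op 11: best P0=NH4 P1=NH2

Answer: P0:NH4 P1:NH2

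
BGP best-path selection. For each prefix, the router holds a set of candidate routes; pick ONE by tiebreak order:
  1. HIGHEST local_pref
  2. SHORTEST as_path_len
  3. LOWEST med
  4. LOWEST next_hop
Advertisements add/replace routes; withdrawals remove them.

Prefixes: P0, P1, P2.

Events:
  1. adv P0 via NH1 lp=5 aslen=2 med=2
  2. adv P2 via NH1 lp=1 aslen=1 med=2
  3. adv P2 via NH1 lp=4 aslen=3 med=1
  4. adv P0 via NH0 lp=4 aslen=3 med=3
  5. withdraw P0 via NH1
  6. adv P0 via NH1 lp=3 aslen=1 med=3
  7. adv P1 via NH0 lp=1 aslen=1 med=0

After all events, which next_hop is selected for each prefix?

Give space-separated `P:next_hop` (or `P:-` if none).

Op 1: best P0=NH1 P1=- P2=-
Op 2: best P0=NH1 P1=- P2=NH1
Op 3: best P0=NH1 P1=- P2=NH1
Op 4: best P0=NH1 P1=- P2=NH1
Op 5: best P0=NH0 P1=- P2=NH1
Op 6: best P0=NH0 P1=- P2=NH1
Op 7: best P0=NH0 P1=NH0 P2=NH1

Answer: P0:NH0 P1:NH0 P2:NH1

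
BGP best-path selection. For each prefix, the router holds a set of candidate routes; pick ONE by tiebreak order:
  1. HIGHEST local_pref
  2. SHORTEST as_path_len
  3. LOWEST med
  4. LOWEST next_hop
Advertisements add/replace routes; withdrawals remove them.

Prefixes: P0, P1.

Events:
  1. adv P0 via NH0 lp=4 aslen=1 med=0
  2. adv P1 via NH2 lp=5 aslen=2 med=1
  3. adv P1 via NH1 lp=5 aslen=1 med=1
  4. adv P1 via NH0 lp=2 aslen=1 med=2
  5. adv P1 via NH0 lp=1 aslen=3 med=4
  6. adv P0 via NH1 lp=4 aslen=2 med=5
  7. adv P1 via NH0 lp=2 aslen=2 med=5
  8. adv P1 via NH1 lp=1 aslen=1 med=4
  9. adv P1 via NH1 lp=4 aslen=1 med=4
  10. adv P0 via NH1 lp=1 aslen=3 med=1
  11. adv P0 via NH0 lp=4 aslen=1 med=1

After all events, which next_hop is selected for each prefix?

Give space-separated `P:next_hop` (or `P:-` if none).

Answer: P0:NH0 P1:NH2

Derivation:
Op 1: best P0=NH0 P1=-
Op 2: best P0=NH0 P1=NH2
Op 3: best P0=NH0 P1=NH1
Op 4: best P0=NH0 P1=NH1
Op 5: best P0=NH0 P1=NH1
Op 6: best P0=NH0 P1=NH1
Op 7: best P0=NH0 P1=NH1
Op 8: best P0=NH0 P1=NH2
Op 9: best P0=NH0 P1=NH2
Op 10: best P0=NH0 P1=NH2
Op 11: best P0=NH0 P1=NH2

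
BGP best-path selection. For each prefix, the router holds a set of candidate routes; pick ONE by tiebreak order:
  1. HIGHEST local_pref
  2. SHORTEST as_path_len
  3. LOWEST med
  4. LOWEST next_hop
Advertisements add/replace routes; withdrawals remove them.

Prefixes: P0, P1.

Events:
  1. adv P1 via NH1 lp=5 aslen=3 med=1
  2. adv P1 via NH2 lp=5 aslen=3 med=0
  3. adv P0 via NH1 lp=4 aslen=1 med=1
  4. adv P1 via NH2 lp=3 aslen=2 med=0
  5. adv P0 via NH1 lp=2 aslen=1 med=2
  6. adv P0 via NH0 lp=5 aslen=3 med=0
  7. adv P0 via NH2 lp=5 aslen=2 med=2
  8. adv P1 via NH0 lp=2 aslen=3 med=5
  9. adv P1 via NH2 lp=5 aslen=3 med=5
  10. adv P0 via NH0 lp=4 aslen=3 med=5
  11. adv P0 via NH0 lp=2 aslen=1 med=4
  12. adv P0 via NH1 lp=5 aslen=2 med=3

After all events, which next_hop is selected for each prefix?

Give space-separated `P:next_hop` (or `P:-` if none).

Answer: P0:NH2 P1:NH1

Derivation:
Op 1: best P0=- P1=NH1
Op 2: best P0=- P1=NH2
Op 3: best P0=NH1 P1=NH2
Op 4: best P0=NH1 P1=NH1
Op 5: best P0=NH1 P1=NH1
Op 6: best P0=NH0 P1=NH1
Op 7: best P0=NH2 P1=NH1
Op 8: best P0=NH2 P1=NH1
Op 9: best P0=NH2 P1=NH1
Op 10: best P0=NH2 P1=NH1
Op 11: best P0=NH2 P1=NH1
Op 12: best P0=NH2 P1=NH1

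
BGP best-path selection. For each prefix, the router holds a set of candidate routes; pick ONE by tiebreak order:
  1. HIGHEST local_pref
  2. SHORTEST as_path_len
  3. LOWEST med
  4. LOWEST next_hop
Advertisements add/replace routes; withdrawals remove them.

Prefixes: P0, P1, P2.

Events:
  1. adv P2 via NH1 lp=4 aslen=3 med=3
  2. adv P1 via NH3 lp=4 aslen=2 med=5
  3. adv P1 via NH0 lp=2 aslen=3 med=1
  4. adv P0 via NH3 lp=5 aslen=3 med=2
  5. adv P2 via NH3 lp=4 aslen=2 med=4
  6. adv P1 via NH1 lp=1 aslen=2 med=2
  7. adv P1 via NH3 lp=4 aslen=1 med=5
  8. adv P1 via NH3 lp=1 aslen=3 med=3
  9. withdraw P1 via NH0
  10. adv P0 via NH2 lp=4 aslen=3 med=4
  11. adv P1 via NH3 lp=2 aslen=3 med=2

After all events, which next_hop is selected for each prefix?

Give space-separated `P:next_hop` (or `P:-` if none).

Op 1: best P0=- P1=- P2=NH1
Op 2: best P0=- P1=NH3 P2=NH1
Op 3: best P0=- P1=NH3 P2=NH1
Op 4: best P0=NH3 P1=NH3 P2=NH1
Op 5: best P0=NH3 P1=NH3 P2=NH3
Op 6: best P0=NH3 P1=NH3 P2=NH3
Op 7: best P0=NH3 P1=NH3 P2=NH3
Op 8: best P0=NH3 P1=NH0 P2=NH3
Op 9: best P0=NH3 P1=NH1 P2=NH3
Op 10: best P0=NH3 P1=NH1 P2=NH3
Op 11: best P0=NH3 P1=NH3 P2=NH3

Answer: P0:NH3 P1:NH3 P2:NH3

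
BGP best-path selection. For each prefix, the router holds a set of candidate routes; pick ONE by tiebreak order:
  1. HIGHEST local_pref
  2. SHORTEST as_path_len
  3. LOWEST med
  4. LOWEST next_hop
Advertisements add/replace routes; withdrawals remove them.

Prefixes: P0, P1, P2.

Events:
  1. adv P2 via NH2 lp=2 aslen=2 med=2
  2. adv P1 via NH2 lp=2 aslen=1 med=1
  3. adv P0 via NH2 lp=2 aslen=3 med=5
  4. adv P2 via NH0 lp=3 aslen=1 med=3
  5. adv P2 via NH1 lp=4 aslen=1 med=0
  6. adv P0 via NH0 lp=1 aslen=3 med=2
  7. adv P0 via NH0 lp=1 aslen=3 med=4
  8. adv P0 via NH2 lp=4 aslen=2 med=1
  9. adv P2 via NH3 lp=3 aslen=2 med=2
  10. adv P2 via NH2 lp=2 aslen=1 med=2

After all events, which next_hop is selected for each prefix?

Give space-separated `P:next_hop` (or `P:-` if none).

Answer: P0:NH2 P1:NH2 P2:NH1

Derivation:
Op 1: best P0=- P1=- P2=NH2
Op 2: best P0=- P1=NH2 P2=NH2
Op 3: best P0=NH2 P1=NH2 P2=NH2
Op 4: best P0=NH2 P1=NH2 P2=NH0
Op 5: best P0=NH2 P1=NH2 P2=NH1
Op 6: best P0=NH2 P1=NH2 P2=NH1
Op 7: best P0=NH2 P1=NH2 P2=NH1
Op 8: best P0=NH2 P1=NH2 P2=NH1
Op 9: best P0=NH2 P1=NH2 P2=NH1
Op 10: best P0=NH2 P1=NH2 P2=NH1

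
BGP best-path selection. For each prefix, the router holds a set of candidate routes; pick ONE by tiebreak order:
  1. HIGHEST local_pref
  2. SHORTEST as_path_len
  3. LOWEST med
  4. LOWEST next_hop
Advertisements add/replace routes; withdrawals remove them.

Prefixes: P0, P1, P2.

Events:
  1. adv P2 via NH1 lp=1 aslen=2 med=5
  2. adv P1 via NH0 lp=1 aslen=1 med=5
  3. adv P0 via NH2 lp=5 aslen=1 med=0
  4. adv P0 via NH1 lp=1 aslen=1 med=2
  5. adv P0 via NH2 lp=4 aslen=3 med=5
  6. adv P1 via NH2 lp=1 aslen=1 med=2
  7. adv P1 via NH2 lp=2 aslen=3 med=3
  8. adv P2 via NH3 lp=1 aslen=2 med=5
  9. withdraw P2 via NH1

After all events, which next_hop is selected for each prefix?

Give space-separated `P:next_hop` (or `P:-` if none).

Op 1: best P0=- P1=- P2=NH1
Op 2: best P0=- P1=NH0 P2=NH1
Op 3: best P0=NH2 P1=NH0 P2=NH1
Op 4: best P0=NH2 P1=NH0 P2=NH1
Op 5: best P0=NH2 P1=NH0 P2=NH1
Op 6: best P0=NH2 P1=NH2 P2=NH1
Op 7: best P0=NH2 P1=NH2 P2=NH1
Op 8: best P0=NH2 P1=NH2 P2=NH1
Op 9: best P0=NH2 P1=NH2 P2=NH3

Answer: P0:NH2 P1:NH2 P2:NH3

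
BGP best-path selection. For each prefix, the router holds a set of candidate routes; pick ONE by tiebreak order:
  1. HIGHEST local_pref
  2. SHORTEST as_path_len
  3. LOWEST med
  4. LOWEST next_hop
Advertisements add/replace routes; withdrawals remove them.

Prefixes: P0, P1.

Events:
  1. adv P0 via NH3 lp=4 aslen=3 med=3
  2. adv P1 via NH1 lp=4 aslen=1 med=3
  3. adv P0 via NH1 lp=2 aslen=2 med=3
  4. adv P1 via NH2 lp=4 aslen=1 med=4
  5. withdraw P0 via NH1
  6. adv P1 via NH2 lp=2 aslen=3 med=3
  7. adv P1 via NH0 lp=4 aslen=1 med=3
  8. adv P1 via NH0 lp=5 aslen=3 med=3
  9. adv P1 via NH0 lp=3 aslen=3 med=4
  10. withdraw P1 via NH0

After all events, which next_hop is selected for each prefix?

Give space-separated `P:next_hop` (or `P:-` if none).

Op 1: best P0=NH3 P1=-
Op 2: best P0=NH3 P1=NH1
Op 3: best P0=NH3 P1=NH1
Op 4: best P0=NH3 P1=NH1
Op 5: best P0=NH3 P1=NH1
Op 6: best P0=NH3 P1=NH1
Op 7: best P0=NH3 P1=NH0
Op 8: best P0=NH3 P1=NH0
Op 9: best P0=NH3 P1=NH1
Op 10: best P0=NH3 P1=NH1

Answer: P0:NH3 P1:NH1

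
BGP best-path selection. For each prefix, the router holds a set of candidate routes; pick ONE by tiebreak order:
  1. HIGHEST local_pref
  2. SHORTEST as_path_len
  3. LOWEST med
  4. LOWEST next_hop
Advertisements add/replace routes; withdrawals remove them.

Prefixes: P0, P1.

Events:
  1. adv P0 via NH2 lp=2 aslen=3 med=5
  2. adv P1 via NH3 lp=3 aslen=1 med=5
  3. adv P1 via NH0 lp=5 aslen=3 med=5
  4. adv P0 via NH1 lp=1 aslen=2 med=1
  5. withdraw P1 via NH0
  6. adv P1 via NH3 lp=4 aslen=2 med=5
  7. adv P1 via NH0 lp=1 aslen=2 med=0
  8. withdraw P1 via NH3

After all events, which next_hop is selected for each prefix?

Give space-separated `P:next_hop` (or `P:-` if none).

Op 1: best P0=NH2 P1=-
Op 2: best P0=NH2 P1=NH3
Op 3: best P0=NH2 P1=NH0
Op 4: best P0=NH2 P1=NH0
Op 5: best P0=NH2 P1=NH3
Op 6: best P0=NH2 P1=NH3
Op 7: best P0=NH2 P1=NH3
Op 8: best P0=NH2 P1=NH0

Answer: P0:NH2 P1:NH0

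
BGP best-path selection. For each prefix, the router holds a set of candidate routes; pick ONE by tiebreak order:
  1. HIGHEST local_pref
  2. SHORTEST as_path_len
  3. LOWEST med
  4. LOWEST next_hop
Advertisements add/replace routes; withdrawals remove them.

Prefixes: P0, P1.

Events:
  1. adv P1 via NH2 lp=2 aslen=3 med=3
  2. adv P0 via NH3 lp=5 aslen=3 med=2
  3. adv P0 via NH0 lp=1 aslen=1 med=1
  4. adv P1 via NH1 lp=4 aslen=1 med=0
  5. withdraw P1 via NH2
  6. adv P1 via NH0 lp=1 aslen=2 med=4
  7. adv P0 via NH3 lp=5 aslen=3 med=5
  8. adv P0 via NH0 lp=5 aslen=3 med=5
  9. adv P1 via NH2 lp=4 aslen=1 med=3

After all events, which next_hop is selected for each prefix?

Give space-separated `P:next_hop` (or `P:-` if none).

Op 1: best P0=- P1=NH2
Op 2: best P0=NH3 P1=NH2
Op 3: best P0=NH3 P1=NH2
Op 4: best P0=NH3 P1=NH1
Op 5: best P0=NH3 P1=NH1
Op 6: best P0=NH3 P1=NH1
Op 7: best P0=NH3 P1=NH1
Op 8: best P0=NH0 P1=NH1
Op 9: best P0=NH0 P1=NH1

Answer: P0:NH0 P1:NH1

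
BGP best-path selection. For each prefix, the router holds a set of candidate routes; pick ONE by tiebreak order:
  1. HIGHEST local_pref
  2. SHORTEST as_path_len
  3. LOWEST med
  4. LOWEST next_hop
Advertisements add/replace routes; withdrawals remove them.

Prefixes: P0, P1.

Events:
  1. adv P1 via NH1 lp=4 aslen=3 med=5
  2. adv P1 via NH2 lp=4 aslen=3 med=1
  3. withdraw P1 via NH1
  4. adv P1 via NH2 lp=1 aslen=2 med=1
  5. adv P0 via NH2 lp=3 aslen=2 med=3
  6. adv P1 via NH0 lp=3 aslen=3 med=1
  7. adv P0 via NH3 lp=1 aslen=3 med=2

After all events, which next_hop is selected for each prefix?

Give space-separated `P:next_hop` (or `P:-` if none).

Answer: P0:NH2 P1:NH0

Derivation:
Op 1: best P0=- P1=NH1
Op 2: best P0=- P1=NH2
Op 3: best P0=- P1=NH2
Op 4: best P0=- P1=NH2
Op 5: best P0=NH2 P1=NH2
Op 6: best P0=NH2 P1=NH0
Op 7: best P0=NH2 P1=NH0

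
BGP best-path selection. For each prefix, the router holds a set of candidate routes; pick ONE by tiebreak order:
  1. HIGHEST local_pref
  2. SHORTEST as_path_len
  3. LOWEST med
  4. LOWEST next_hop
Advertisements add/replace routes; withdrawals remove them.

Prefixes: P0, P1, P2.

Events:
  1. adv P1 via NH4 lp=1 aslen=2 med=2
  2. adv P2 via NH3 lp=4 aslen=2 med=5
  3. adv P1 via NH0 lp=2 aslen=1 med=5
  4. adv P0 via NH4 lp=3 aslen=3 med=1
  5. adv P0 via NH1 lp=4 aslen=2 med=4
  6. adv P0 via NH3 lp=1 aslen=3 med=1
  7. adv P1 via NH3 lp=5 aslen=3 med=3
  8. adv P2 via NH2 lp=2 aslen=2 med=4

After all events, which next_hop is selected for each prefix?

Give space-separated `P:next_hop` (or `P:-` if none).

Op 1: best P0=- P1=NH4 P2=-
Op 2: best P0=- P1=NH4 P2=NH3
Op 3: best P0=- P1=NH0 P2=NH3
Op 4: best P0=NH4 P1=NH0 P2=NH3
Op 5: best P0=NH1 P1=NH0 P2=NH3
Op 6: best P0=NH1 P1=NH0 P2=NH3
Op 7: best P0=NH1 P1=NH3 P2=NH3
Op 8: best P0=NH1 P1=NH3 P2=NH3

Answer: P0:NH1 P1:NH3 P2:NH3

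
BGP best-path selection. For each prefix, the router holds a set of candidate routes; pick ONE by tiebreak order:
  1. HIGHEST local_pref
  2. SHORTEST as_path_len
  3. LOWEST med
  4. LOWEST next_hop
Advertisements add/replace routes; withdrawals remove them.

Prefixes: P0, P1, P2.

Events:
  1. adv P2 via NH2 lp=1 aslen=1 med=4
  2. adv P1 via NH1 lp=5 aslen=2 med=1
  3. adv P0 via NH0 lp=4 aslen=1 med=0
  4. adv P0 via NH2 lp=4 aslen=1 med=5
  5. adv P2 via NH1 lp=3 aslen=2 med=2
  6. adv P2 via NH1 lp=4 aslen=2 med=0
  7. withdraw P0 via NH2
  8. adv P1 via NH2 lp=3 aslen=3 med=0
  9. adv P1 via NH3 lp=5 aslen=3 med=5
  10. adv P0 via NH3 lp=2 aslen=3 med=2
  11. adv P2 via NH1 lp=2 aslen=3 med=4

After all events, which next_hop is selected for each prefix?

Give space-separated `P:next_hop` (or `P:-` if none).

Op 1: best P0=- P1=- P2=NH2
Op 2: best P0=- P1=NH1 P2=NH2
Op 3: best P0=NH0 P1=NH1 P2=NH2
Op 4: best P0=NH0 P1=NH1 P2=NH2
Op 5: best P0=NH0 P1=NH1 P2=NH1
Op 6: best P0=NH0 P1=NH1 P2=NH1
Op 7: best P0=NH0 P1=NH1 P2=NH1
Op 8: best P0=NH0 P1=NH1 P2=NH1
Op 9: best P0=NH0 P1=NH1 P2=NH1
Op 10: best P0=NH0 P1=NH1 P2=NH1
Op 11: best P0=NH0 P1=NH1 P2=NH1

Answer: P0:NH0 P1:NH1 P2:NH1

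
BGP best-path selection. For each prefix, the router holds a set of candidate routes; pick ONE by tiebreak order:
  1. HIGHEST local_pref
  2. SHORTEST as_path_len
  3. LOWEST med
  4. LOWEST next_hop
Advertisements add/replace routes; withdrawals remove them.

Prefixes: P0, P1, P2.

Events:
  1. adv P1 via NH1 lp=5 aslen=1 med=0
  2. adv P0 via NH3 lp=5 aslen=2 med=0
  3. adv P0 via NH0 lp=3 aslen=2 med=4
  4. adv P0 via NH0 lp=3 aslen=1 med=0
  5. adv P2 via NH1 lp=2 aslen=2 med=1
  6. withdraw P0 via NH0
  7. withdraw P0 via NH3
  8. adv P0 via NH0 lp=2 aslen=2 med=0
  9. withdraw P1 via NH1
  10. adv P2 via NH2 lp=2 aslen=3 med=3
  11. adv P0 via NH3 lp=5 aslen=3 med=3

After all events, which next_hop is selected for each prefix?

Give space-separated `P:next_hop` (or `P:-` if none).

Answer: P0:NH3 P1:- P2:NH1

Derivation:
Op 1: best P0=- P1=NH1 P2=-
Op 2: best P0=NH3 P1=NH1 P2=-
Op 3: best P0=NH3 P1=NH1 P2=-
Op 4: best P0=NH3 P1=NH1 P2=-
Op 5: best P0=NH3 P1=NH1 P2=NH1
Op 6: best P0=NH3 P1=NH1 P2=NH1
Op 7: best P0=- P1=NH1 P2=NH1
Op 8: best P0=NH0 P1=NH1 P2=NH1
Op 9: best P0=NH0 P1=- P2=NH1
Op 10: best P0=NH0 P1=- P2=NH1
Op 11: best P0=NH3 P1=- P2=NH1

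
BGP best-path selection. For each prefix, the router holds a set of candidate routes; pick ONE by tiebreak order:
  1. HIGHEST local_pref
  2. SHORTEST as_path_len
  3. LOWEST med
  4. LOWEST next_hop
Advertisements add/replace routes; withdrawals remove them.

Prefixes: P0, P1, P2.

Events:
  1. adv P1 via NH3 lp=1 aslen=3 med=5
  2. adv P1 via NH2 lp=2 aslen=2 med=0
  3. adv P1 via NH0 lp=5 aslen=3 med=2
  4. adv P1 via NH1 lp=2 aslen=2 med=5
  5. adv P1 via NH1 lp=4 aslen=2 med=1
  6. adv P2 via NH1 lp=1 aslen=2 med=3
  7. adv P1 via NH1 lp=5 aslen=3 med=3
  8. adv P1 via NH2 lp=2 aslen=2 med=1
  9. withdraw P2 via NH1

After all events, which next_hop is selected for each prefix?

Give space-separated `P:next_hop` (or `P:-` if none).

Op 1: best P0=- P1=NH3 P2=-
Op 2: best P0=- P1=NH2 P2=-
Op 3: best P0=- P1=NH0 P2=-
Op 4: best P0=- P1=NH0 P2=-
Op 5: best P0=- P1=NH0 P2=-
Op 6: best P0=- P1=NH0 P2=NH1
Op 7: best P0=- P1=NH0 P2=NH1
Op 8: best P0=- P1=NH0 P2=NH1
Op 9: best P0=- P1=NH0 P2=-

Answer: P0:- P1:NH0 P2:-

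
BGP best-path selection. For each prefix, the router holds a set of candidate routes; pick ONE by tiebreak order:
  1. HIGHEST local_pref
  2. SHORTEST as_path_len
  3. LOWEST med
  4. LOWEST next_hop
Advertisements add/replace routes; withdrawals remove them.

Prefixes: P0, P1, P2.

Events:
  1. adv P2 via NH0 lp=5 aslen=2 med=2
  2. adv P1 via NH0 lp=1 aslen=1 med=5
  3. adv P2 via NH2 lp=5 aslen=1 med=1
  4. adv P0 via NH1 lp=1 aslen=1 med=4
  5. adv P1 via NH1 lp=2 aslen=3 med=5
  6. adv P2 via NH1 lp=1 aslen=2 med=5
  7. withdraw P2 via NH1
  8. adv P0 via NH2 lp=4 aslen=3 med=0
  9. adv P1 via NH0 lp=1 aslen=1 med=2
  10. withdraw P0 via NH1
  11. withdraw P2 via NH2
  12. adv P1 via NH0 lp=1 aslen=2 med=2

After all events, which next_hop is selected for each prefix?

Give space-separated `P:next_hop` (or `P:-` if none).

Op 1: best P0=- P1=- P2=NH0
Op 2: best P0=- P1=NH0 P2=NH0
Op 3: best P0=- P1=NH0 P2=NH2
Op 4: best P0=NH1 P1=NH0 P2=NH2
Op 5: best P0=NH1 P1=NH1 P2=NH2
Op 6: best P0=NH1 P1=NH1 P2=NH2
Op 7: best P0=NH1 P1=NH1 P2=NH2
Op 8: best P0=NH2 P1=NH1 P2=NH2
Op 9: best P0=NH2 P1=NH1 P2=NH2
Op 10: best P0=NH2 P1=NH1 P2=NH2
Op 11: best P0=NH2 P1=NH1 P2=NH0
Op 12: best P0=NH2 P1=NH1 P2=NH0

Answer: P0:NH2 P1:NH1 P2:NH0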